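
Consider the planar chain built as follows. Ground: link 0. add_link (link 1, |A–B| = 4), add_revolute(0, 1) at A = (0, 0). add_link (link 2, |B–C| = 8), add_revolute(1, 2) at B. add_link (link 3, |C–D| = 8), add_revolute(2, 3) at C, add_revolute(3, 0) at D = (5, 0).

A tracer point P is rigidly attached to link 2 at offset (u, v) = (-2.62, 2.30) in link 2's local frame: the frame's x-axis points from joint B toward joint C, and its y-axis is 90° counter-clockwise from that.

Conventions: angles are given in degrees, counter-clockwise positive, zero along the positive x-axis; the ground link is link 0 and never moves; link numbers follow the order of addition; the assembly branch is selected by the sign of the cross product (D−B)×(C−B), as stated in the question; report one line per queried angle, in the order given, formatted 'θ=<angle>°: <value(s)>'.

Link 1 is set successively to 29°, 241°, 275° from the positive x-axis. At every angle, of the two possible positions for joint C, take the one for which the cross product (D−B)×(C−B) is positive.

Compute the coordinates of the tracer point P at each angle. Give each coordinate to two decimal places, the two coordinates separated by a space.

A=(0,0), D=(5.00,0)
θ=29°: B = A + 4.00·(cos29°, sin29°) = (3.4985, 1.9392)
θ=29°: |BD| = 2.4526
θ=29°: circle(B,8.00) ∩ circle(D,8.00): a=1.2263, h=7.9055
θ=29°:   candidates: C₊=(10.5000,5.8095) cross=19.389; C₋=(-2.0015,-3.8702) cross=-19.389
θ=29°:   branch + wants cross > 0 → take C=(10.5000,5.8095) (cross=19.389)
θ=29°: ex = (C−B)/|BC| = (0.8752,0.4838); ey = (-0.4838,0.8752)
θ=29°: P = B + -2.62·ex + 2.30·ey = (0.0928,2.6847)
θ=241°: B = A + 4.00·(cos241°, sin241°) = (-1.9392, -3.4985)
θ=241°: |BD| = 7.7713
θ=241°: circle(B,8.00) ∩ circle(D,8.00): a=3.8856, h=6.9930
θ=241°:   candidates: C₊=(-1.6177,4.4951) cross=54.344; C₋=(4.6785,-7.9935) cross=-54.344
θ=241°:   branch + wants cross > 0 → take C=(-1.6177,4.4951) (cross=54.344)
θ=241°: ex = (C−B)/|BC| = (0.0402,0.9992); ey = (-0.9992,0.0402)
θ=241°: P = B + -2.62·ex + 2.30·ey = (-4.3427,-6.0239)
θ=275°: B = A + 4.00·(cos275°, sin275°) = (0.3486, -3.9848)
θ=275°: |BD| = 6.1248
θ=275°: circle(B,8.00) ∩ circle(D,8.00): a=3.0624, h=7.3906
θ=275°:   candidates: C₊=(-2.1340,3.6203) cross=45.267; C₋=(7.4826,-7.6050) cross=-45.267
θ=275°:   branch + wants cross > 0 → take C=(-2.1340,3.6203) (cross=45.267)
θ=275°: ex = (C−B)/|BC| = (-0.3103,0.9506); ey = (-0.9506,-0.3103)
θ=275°: P = B + -2.62·ex + 2.30·ey = (-1.0248,-7.1892)

θ=29°: 0.09 2.68
θ=241°: -4.34 -6.02
θ=275°: -1.02 -7.19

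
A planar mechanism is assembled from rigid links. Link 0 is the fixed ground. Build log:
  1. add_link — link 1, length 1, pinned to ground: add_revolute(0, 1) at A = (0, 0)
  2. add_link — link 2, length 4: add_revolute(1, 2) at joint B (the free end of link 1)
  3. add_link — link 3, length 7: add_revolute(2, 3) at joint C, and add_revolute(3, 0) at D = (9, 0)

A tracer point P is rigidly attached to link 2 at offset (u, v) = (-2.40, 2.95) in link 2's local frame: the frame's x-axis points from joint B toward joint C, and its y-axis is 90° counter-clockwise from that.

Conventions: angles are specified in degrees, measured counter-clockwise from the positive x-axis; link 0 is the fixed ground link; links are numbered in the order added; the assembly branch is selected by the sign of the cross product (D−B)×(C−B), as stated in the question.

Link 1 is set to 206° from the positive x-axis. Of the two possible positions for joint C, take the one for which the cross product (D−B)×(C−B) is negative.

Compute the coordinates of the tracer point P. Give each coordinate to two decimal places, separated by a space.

A=(0,0), D=(9.00,0)
B = A + 1.00·(cos206°, sin206°) = (-0.8988, -0.4384)
|BD| = 9.9085
circle(B,4.00) ∩ circle(D,7.00): a=3.2890, h=2.2765
  candidates: C₊=(2.2863,1.9814) cross=22.557; C₋=(2.4877,-2.5671) cross=-22.557
  branch - wants cross < 0 → take C=(2.4877,-2.5671) (cross=-22.557)
ex = (C−B)/|BC| = (0.8466,-0.5322); ey = (0.5322,0.8466)
P = B + -2.40·ex + 2.95·ey = (-1.3607,3.3364)

-1.36 3.34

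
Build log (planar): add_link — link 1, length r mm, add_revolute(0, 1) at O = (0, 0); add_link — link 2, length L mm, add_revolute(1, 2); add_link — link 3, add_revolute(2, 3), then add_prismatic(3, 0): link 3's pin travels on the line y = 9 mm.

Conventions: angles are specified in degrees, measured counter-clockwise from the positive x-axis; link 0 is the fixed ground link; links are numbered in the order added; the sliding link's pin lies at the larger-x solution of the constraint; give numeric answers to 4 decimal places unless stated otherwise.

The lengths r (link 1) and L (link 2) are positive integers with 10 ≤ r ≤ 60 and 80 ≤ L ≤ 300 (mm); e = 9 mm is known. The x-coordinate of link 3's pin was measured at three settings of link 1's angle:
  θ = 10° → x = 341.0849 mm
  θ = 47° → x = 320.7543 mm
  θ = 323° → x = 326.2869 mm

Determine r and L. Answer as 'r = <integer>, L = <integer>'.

constraint per measurement: (x − r cos θ)² + (r sin θ − e)² = L²
subtracting the θ₁ and θ₂ equations cancels the r² and L² terms:
r = (x₁² − x₂²) / (2[(x₁cos θ₁ + e sin θ₁) − (x₂cos θ₂ + e sin θ₂)]) = 60.0001 → r = 60
L² = (x₁ − r cos θ₁)² + (r sin θ₁ − e)² = 79524.0025 → L = 282.0000 → L = 282
check at θ₃=323°: x = 326.2869 (printed 326.2869) ✓

r = 60, L = 282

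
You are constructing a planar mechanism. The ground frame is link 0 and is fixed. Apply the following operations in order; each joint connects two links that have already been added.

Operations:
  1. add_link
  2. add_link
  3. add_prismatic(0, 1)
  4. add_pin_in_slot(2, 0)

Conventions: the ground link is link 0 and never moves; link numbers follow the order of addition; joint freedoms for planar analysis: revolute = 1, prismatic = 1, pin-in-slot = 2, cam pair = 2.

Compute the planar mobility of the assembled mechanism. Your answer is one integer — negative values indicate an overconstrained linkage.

ground; <1,0,0>
#1 <2,0,0>
#2 <3,0,0>
P:0↔1 J1 <3,1,0>
PS:2↔0 J2 <3,1,1>
3×2 − 2×1 − 1×1 = 3

M = 3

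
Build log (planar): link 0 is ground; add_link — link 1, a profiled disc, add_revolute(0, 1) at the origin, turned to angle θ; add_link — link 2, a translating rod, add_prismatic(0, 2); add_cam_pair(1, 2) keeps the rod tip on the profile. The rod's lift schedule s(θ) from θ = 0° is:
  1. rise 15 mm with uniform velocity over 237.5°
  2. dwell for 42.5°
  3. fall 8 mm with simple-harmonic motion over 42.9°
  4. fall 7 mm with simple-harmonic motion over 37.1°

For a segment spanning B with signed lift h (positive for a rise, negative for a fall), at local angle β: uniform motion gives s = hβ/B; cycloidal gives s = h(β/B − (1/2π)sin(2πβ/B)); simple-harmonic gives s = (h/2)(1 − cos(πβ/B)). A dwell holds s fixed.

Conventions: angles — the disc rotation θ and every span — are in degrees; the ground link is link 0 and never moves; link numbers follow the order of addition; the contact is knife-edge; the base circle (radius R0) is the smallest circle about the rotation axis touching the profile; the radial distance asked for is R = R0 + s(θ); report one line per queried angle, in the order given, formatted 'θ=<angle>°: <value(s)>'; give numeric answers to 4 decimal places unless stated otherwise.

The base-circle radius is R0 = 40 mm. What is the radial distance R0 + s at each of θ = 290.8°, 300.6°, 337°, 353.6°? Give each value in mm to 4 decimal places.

seg 1 [0°–237.5°] uniform, h=15: full span → s += 15 → s = 15.0000
seg 2 [237.5°–280°] dwell: s stays 15.0000
seg 3 [280°–322.9°] simple-harmonic, h=-8: θ=290.8° here. β=10.8, B=42.9. -8/2·(1 − cos(π·0.2517)) = -1.1872 → s = 13.8128
seg 3 [280°–322.9°] simple-harmonic, h=-8: θ=300.6° here. β=20.6, B=42.9. -8/2·(1 − cos(π·0.4802)) = -3.7512 → s = 11.2488
seg 3 [280°–322.9°] simple-harmonic, h=-8: full span → s += -8 → s = 7.0000
seg 4 [322.9°–360°] simple-harmonic, h=-7: θ=337° here. β=14.1, B=37.1. -7/2·(1 − cos(π·0.3801)) = -2.2121 → s = 4.7879
seg 4 [322.9°–360°] simple-harmonic, h=-7: θ=353.6° here. β=30.7, B=37.1. -7/2·(1 − cos(π·0.8275)) = -6.4985 → s = 0.5015
θ=290.8°: R = R0 + s = 40 + 13.8128 = 53.8128
θ=300.6°: R = R0 + s = 40 + 11.2488 = 51.2488
θ=337°: R = R0 + s = 40 + 4.7879 = 44.7879
θ=353.6°: R = R0 + s = 40 + 0.5015 = 40.5015

θ=290.8°: 53.8128
θ=300.6°: 51.2488
θ=337°: 44.7879
θ=353.6°: 40.5015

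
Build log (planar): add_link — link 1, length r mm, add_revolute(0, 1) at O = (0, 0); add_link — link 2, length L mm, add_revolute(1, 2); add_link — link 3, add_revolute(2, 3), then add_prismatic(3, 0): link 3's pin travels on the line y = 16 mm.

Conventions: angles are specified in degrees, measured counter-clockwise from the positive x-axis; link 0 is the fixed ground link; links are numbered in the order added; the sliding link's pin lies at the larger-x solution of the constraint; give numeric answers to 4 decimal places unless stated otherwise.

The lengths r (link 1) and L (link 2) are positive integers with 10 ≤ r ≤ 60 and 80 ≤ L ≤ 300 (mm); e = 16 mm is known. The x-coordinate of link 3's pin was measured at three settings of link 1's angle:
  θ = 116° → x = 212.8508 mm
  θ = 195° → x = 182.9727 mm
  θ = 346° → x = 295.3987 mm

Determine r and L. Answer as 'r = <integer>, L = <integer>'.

constraint per measurement: (x − r cos θ)² + (r sin θ − e)² = L²
subtracting the θ₁ and θ₂ equations cancels the r² and L² terms:
r = (x₁² − x₂²) / (2[(x₁cos θ₁ + e sin θ₁) − (x₂cos θ₂ + e sin θ₂)]) = 58.0000 → r = 58
L² = (x₁ − r cos θ₁)² + (r sin θ₁ − e)² = 58080.9886 → L = 241.0000 → L = 241
check at θ₃=346°: x = 295.3987 (printed 295.3987) ✓

r = 58, L = 241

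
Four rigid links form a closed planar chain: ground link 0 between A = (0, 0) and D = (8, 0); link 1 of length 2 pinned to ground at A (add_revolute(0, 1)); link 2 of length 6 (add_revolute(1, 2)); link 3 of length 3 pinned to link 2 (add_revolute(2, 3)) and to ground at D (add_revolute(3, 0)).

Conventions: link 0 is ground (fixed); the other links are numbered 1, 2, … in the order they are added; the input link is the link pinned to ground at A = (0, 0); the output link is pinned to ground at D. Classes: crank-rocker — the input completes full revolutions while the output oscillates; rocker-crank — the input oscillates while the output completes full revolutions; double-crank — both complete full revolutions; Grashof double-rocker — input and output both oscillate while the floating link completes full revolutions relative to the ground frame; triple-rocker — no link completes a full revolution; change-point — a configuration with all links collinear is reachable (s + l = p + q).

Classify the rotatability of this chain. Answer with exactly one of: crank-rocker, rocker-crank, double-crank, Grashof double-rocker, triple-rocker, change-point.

lengths: ground=8, input=2, coupler=6, output=3
sorted: s=2 (shortest), l=8 (longest), p+q=9
s + l = 10 vs p + q = 9
s + l > p + q → non-Grashof → no link fully rotates → triple-rocker

triple-rocker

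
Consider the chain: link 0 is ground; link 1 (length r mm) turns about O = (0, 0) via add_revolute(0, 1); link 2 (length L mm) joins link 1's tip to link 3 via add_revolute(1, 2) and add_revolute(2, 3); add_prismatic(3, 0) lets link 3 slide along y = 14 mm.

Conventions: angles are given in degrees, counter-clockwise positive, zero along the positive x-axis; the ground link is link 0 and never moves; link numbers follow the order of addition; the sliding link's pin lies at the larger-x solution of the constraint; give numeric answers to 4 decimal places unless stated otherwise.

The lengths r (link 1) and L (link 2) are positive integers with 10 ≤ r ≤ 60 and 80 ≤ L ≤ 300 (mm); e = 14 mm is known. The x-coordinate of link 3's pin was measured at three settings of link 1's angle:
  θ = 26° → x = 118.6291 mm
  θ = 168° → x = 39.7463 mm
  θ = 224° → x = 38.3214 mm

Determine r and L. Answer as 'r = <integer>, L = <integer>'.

constraint per measurement: (x − r cos θ)² + (r sin θ − e)² = L²
subtracting the θ₁ and θ₂ equations cancels the r² and L² terms:
r = (x₁² − x₂²) / (2[(x₁cos θ₁ + e sin θ₁) − (x₂cos θ₂ + e sin θ₂)]) = 42.0000 → r = 42
L² = (x₁ − r cos θ₁)² + (r sin θ₁ − e)² = 6560.9961 → L = 81.0000 → L = 81
check at θ₃=224°: x = 38.3214 (printed 38.3214) ✓

r = 42, L = 81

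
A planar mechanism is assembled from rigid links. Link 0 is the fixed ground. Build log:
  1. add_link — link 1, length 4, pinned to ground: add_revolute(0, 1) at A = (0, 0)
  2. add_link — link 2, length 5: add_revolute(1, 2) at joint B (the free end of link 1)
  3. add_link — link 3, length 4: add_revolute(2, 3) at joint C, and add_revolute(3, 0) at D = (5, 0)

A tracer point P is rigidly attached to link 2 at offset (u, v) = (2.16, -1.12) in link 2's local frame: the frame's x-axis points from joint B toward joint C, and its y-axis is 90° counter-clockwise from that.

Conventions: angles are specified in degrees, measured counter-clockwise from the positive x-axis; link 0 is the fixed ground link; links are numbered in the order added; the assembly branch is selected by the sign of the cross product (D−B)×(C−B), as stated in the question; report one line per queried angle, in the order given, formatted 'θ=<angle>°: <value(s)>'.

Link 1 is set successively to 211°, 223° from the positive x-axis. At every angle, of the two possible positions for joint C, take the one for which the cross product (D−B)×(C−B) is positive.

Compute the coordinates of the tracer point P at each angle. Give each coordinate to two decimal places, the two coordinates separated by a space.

A=(0,0), D=(5.00,0)
θ=211°: B = A + 4.00·(cos211°, sin211°) = (-3.4287, -2.0602)
θ=211°: |BD| = 8.6768
θ=211°: circle(B,5.00) ∩ circle(D,4.00): a=4.8570, h=1.1872
θ=211°:   candidates: C₊=(1.0076,0.2463) cross=10.301; C₋=(1.5713,-2.0602) cross=-10.301
θ=211°:   branch + wants cross > 0 → take C=(1.0076,0.2463) (cross=10.301)
θ=211°: ex = (C−B)/|BC| = (0.8873,0.4613); ey = (-0.4613,0.8873)
θ=211°: P = B + 2.16·ex + -1.12·ey = (-0.9956,-2.0575)
θ=223°: B = A + 4.00·(cos223°, sin223°) = (-2.9254, -2.7280)
θ=223°: |BD| = 8.3818
θ=223°: circle(B,5.00) ∩ circle(D,4.00): a=4.7278, h=1.6273
θ=223°:   candidates: C₊=(1.0153,0.3495) cross=13.640; C₋=(2.0746,-2.7280) cross=-13.640
θ=223°:   branch + wants cross > 0 → take C=(1.0153,0.3495) (cross=13.640)
θ=223°: ex = (C−B)/|BC| = (0.7881,0.6155); ey = (-0.6155,0.7881)
θ=223°: P = B + 2.16·ex + -1.12·ey = (-0.5337,-2.2812)

θ=211°: -1.00 -2.06
θ=223°: -0.53 -2.28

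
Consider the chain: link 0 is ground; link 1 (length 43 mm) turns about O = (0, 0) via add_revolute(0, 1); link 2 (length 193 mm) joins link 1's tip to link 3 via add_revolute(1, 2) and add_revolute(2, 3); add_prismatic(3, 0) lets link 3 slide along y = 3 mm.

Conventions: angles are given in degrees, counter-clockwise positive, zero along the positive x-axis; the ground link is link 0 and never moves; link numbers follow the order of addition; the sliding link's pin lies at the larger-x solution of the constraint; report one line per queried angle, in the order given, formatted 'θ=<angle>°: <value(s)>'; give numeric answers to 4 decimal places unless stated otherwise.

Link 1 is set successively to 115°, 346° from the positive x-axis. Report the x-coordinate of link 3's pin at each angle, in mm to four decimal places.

geometry: r = 43 mm, L = 193 mm, e = 3 mm
θ=115°: crank pin P = (r cos θ, r sin θ) = (-18.172585, 38.971235)
θ=115°: h = r sin θ − e = 38.971235 − 3 = 35.971235
θ=115°: x = r cos θ + √(L² − h²) = -18.172585 + 189.618222 = 171.445637
θ=346°: crank pin P = (r cos θ, r sin θ) = (41.722716, -10.402642)
θ=346°: h = r sin θ − e = -10.402642 − 3 = -13.402642
θ=346°: x = r cos θ + √(L² − h²) = 41.722716 + 192.534073 = 234.256789

θ=115°: 171.4456
θ=346°: 234.2568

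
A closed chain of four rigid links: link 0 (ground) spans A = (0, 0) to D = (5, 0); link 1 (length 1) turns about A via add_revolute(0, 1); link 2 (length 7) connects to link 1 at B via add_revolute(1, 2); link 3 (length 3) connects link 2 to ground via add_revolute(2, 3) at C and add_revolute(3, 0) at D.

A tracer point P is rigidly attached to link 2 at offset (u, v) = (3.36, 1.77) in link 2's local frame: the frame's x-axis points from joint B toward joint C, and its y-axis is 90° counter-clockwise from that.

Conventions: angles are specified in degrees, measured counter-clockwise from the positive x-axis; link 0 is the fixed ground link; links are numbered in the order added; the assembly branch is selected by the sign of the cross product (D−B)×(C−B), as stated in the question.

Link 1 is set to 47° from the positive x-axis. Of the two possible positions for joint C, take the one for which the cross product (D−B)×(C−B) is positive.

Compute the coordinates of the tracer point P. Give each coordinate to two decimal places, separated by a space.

A=(0,0), D=(5.00,0)
B = A + 1.00·(cos47°, sin47°) = (0.6820, 0.7314)
|BD| = 4.3795
circle(B,7.00) ∩ circle(D,3.00): a=6.7565, h=1.8303
  candidates: C₊=(7.6493,1.4076) cross=8.016; C₋=(7.0380,-2.2015) cross=-8.016
  branch + wants cross > 0 → take C=(7.6493,1.4076) (cross=8.016)
ex = (C−B)/|BC| = (0.9953,0.0966); ey = (-0.0966,0.9953)
P = B + 3.36·ex + 1.77·ey = (3.8553,2.8177)

3.86 2.82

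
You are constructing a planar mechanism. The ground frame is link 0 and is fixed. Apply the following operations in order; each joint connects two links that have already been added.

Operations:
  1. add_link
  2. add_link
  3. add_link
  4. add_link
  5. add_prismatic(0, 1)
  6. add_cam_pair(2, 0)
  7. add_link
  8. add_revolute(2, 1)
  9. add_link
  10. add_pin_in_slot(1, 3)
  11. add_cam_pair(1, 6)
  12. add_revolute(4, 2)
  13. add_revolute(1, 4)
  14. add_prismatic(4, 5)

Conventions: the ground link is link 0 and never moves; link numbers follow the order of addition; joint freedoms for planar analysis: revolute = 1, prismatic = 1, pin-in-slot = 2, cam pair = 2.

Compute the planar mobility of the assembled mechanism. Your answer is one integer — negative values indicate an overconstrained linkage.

link 0 = ground. State L|J1|J2 = 1|0|0
+link1  2|0|0
+link2  3|0|0
+link3  4|0|0
+link4  5|0|0
P(0,1) f=1→J1  5|1|0
C(2,0) f=2→J2  5|1|1
+link5  6|1|1
R(2,1) f=1→J1  6|2|1
+link6  7|2|1
PS(1,3) f=2→J2  7|2|2
C(1,6) f=2→J2  7|2|3
R(4,2) f=1→J1  7|3|3
R(1,4) f=1→J1  7|4|3
P(4,5) f=1→J1  7|5|3
M = 3(7−1)−2·5−3 = 18−10−3 = 5

M = 5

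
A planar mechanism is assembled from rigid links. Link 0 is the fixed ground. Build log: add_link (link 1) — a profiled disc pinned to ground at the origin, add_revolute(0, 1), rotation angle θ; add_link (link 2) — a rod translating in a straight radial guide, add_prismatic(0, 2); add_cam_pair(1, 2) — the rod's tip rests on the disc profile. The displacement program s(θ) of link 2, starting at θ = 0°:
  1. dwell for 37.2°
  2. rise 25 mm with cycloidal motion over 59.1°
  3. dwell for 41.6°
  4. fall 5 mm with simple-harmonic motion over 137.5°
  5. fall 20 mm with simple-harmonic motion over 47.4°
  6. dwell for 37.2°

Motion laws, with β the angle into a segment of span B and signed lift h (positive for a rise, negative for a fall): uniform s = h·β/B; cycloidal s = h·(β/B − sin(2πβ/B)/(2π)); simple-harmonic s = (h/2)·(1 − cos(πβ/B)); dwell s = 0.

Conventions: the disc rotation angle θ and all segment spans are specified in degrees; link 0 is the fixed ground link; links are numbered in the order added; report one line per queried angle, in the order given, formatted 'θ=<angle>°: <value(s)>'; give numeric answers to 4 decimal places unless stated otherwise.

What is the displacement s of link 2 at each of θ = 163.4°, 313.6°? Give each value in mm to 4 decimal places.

seg 1 [0°–37.2°] dwell: s stays 0.0000
seg 2 [37.2°–96.3°] cycloidal, h=25: full span → s += 25 → s = 25.0000
seg 3 [96.3°–137.9°] dwell: s stays 25.0000
seg 4 [137.9°–275.4°] simple-harmonic, h=-5: θ=163.4° here. β=25.5, B=137.5. -5/2·(1 − cos(π·0.1855)) = -0.4124 → s = 24.5876
seg 4 [137.9°–275.4°] simple-harmonic, h=-5: full span → s += -5 → s = 20.0000
seg 5 [275.4°–322.8°] simple-harmonic, h=-20: θ=313.6° here. β=38.2, B=47.4. -20/2·(1 − cos(π·0.8059)) = -18.1979 → s = 1.8021

θ=163.4°: 24.5876
θ=313.6°: 1.8021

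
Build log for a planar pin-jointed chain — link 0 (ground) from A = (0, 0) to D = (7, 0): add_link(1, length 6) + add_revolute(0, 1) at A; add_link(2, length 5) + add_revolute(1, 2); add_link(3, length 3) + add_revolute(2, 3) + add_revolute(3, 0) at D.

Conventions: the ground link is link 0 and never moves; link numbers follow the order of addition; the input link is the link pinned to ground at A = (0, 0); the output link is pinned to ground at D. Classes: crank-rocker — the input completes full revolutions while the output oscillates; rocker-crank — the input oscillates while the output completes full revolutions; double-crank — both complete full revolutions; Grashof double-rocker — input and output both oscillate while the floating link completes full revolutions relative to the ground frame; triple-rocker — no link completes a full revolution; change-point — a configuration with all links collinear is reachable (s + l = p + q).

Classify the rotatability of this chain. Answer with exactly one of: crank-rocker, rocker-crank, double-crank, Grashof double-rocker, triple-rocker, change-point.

lengths: ground=7, input=6, coupler=5, output=3
sorted: s=3 (shortest), l=7 (longest), p+q=11
s + l = 10 vs p + q = 11
s + l < p + q (Grashof) with shortest = output link → rocker-crank

rocker-crank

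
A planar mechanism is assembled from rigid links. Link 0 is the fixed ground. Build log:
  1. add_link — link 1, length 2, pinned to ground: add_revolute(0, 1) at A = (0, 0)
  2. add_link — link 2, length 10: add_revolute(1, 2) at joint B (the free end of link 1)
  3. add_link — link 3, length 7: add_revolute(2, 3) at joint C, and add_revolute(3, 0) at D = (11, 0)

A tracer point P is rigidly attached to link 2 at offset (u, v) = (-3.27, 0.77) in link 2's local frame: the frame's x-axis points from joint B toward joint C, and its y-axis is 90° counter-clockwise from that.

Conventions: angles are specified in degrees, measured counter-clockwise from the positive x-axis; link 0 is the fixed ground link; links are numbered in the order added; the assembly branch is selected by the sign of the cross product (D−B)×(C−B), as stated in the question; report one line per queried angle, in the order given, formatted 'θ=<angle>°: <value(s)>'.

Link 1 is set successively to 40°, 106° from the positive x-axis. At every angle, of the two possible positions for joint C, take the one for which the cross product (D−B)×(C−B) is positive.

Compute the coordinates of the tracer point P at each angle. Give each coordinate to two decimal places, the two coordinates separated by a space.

A=(0,0), D=(11.00,0)
θ=40°: B = A + 2.00·(cos40°, sin40°) = (1.5321, 1.2856)
θ=40°: |BD| = 9.5548
θ=40°: circle(B,10.00) ∩ circle(D,7.00): a=7.4462, h=6.6749
θ=40°:   candidates: C₊=(9.8087,6.8979) cross=63.777; C₋=(8.0125,-6.3305) cross=-63.777
θ=40°:   branch + wants cross > 0 → take C=(9.8087,6.8979) (cross=63.777)
θ=40°: ex = (C−B)/|BC| = (0.8277,0.5612); ey = (-0.5612,0.8277)
θ=40°: P = B + -3.27·ex + 0.77·ey = (-1.6065,0.0876)
θ=106°: B = A + 2.00·(cos106°, sin106°) = (-0.5513, 1.9225)
θ=106°: |BD| = 11.7102
θ=106°: circle(B,10.00) ∩ circle(D,7.00): a=8.0327, h=5.9562
θ=106°:   candidates: C₊=(8.3503,6.4791) cross=69.748; C₋=(6.3946,-5.2716) cross=-69.748
θ=106°:   branch + wants cross > 0 → take C=(8.3503,6.4791) (cross=69.748)
θ=106°: ex = (C−B)/|BC| = (0.8902,0.4557); ey = (-0.4557,0.8902)
θ=106°: P = B + -3.27·ex + 0.77·ey = (-3.8129,1.1179)

θ=40°: -1.61 0.09
θ=106°: -3.81 1.12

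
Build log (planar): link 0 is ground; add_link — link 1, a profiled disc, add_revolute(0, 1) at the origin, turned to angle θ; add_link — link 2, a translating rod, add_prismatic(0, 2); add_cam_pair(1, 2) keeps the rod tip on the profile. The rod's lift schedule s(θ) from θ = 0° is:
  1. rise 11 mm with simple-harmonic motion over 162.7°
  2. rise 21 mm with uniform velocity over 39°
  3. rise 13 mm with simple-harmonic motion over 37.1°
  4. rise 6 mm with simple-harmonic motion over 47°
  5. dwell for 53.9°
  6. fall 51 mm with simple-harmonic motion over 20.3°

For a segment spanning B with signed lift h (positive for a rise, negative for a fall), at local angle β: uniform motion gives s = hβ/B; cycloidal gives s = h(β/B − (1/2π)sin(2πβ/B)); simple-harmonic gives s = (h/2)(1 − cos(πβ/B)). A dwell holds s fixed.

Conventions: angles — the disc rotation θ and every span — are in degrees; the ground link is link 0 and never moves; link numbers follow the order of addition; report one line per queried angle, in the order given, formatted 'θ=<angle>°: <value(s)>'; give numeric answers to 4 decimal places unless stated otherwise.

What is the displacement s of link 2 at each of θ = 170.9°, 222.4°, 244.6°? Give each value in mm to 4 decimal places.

seg 1 [0°–162.7°] simple-harmonic, h=11: full span → s += 11 → s = 11.0000
seg 2 [162.7°–201.7°] uniform, h=21: θ=170.9° here. β=8.2, B=39. 21·8.2/39 = 4.4154 → s = 15.4154
seg 2 [162.7°–201.7°] uniform, h=21: full span → s += 21 → s = 32.0000
seg 3 [201.7°–238.8°] simple-harmonic, h=13: θ=222.4° here. β=20.7, B=37.1. 13/2·(1 − cos(π·0.5580)) = 7.6769 → s = 39.6769
seg 3 [201.7°–238.8°] simple-harmonic, h=13: full span → s += 13 → s = 45.0000
seg 4 [238.8°–285.8°] simple-harmonic, h=6: θ=244.6° here. β=5.8, B=47. 6/2·(1 − cos(π·0.1234)) = 0.2226 → s = 45.2226

θ=170.9°: 15.4154
θ=222.4°: 39.6769
θ=244.6°: 45.2226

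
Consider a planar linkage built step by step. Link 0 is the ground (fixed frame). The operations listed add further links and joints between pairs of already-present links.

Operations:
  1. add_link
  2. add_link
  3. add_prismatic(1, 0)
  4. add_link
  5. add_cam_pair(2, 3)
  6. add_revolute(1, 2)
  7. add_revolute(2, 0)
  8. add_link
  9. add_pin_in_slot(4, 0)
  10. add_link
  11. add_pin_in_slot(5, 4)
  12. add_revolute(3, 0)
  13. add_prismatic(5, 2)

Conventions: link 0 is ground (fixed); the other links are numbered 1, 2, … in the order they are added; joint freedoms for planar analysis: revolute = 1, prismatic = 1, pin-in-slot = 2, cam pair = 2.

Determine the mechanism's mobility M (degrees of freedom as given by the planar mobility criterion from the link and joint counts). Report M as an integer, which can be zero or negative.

link 0 = ground. State L|J1|J2 = 1|0|0
+link1  2|0|0
+link2  3|0|0
P(1,0) f=1→J1  3|1|0
+link3  4|1|0
C(2,3) f=2→J2  4|1|1
R(1,2) f=1→J1  4|2|1
R(2,0) f=1→J1  4|3|1
+link4  5|3|1
PS(4,0) f=2→J2  5|3|2
+link5  6|3|2
PS(5,4) f=2→J2  6|3|3
R(3,0) f=1→J1  6|4|3
P(5,2) f=1→J1  6|5|3
M = 3(6−1)−2·5−3 = 15−10−3 = 2

M = 2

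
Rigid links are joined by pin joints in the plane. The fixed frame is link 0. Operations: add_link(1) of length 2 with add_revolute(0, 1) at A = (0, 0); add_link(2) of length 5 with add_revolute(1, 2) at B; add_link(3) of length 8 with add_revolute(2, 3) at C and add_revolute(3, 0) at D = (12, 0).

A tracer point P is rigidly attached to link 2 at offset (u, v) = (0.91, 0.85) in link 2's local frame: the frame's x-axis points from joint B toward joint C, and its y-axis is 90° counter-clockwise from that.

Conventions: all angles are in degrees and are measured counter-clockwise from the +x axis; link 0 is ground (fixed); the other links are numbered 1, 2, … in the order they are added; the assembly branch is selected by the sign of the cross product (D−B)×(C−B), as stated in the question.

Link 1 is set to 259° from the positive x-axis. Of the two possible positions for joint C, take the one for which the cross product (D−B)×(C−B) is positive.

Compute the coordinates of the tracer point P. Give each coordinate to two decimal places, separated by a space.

A=(0,0), D=(12.00,0)
B = A + 2.00·(cos259°, sin259°) = (-0.3816, -1.9633)
|BD| = 12.5363
circle(B,5.00) ∩ circle(D,8.00): a=4.7127, h=1.6706
  candidates: C₊=(4.0113,0.4247) cross=20.943; C₋=(4.5345,-2.8752) cross=-20.943
  branch + wants cross > 0 → take C=(4.0113,0.4247) (cross=20.943)
ex = (C−B)/|BC| = (0.8786,0.4776); ey = (-0.4776,0.8786)
P = B + 0.91·ex + 0.85·ey = (0.0119,-0.7818)

0.01 -0.78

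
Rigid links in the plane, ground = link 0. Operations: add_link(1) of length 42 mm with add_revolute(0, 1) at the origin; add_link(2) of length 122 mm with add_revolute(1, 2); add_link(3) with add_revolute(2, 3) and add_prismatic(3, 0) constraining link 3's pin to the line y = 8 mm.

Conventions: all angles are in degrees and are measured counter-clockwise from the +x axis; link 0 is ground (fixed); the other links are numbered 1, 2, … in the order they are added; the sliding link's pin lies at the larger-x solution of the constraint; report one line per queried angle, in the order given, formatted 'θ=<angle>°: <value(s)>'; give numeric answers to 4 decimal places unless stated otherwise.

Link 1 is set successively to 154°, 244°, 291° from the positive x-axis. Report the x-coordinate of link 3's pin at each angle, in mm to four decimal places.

geometry: r = 42 mm, L = 122 mm, e = 8 mm
θ=154°: crank pin P = (r cos θ, r sin θ) = (-37.749350, 18.411588)
θ=154°: h = r sin θ − e = 18.411588 − 8 = 10.411588
θ=154°: x = r cos θ + √(L² − h²) = -37.749350 + 121.554921 = 83.805571
θ=244°: crank pin P = (r cos θ, r sin θ) = (-18.411588, -37.749350)
θ=244°: h = r sin θ − e = -37.749350 − 8 = -45.749350
θ=244°: x = r cos θ + √(L² − h²) = -18.411588 + 113.097290 = 94.685702
θ=291°: crank pin P = (r cos θ, r sin θ) = (15.051454, -39.210378)
θ=291°: h = r sin θ − e = -39.210378 − 8 = -47.210378
θ=291°: x = r cos θ + √(L² − h²) = 15.051454 + 112.495245 = 127.546699

θ=154°: 83.8056
θ=244°: 94.6857
θ=291°: 127.5467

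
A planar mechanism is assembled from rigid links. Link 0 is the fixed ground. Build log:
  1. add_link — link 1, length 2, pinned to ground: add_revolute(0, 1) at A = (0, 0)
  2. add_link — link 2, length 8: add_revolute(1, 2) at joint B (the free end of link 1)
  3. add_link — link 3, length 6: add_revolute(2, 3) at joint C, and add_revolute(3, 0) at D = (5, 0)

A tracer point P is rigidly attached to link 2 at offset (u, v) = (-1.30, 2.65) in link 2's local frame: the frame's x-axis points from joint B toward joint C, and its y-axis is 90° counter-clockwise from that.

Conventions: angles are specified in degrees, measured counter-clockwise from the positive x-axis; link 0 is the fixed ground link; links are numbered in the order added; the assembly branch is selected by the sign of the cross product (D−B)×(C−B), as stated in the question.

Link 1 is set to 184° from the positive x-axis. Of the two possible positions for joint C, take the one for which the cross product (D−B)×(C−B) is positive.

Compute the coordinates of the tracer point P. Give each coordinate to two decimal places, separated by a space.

A=(0,0), D=(5.00,0)
B = A + 2.00·(cos184°, sin184°) = (-1.9951, -0.1395)
|BD| = 6.9965
circle(B,8.00) ∩ circle(D,6.00): a=5.4993, h=5.8102
  candidates: C₊=(3.3872,5.7792) cross=40.651; C₋=(3.6189,-5.8389) cross=-40.651
  branch + wants cross > 0 → take C=(3.3872,5.7792) (cross=40.651)
ex = (C−B)/|BC| = (0.6728,0.7398); ey = (-0.7398,0.6728)
P = B + -1.30·ex + 2.65·ey = (-4.8303,0.6816)

-4.83 0.68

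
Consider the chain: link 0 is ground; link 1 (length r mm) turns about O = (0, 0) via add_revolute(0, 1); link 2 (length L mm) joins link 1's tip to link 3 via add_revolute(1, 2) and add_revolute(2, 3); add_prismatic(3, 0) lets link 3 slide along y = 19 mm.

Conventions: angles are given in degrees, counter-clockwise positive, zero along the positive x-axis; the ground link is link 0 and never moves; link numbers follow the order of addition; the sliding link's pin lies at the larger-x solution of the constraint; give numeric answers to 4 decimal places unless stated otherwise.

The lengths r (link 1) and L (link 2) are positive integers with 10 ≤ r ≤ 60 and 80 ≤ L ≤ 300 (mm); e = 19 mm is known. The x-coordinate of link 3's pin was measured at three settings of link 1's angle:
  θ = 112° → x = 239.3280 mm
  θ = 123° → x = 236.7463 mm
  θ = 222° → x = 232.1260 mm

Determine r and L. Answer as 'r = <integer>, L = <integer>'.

constraint per measurement: (x − r cos θ)² + (r sin θ − e)² = L²
subtracting the θ₁ and θ₂ equations cancels the r² and L² terms:
r = (x₁² − x₂²) / (2[(x₁cos θ₁ + e sin θ₁) − (x₂cos θ₂ + e sin θ₂)]) = 15.0001 → r = 15
L² = (x₁ − r cos θ₁)² + (r sin θ₁ − e)² = 60025.0122 → L = 245.0000 → L = 245
check at θ₃=222°: x = 232.1260 (printed 232.1260) ✓

r = 15, L = 245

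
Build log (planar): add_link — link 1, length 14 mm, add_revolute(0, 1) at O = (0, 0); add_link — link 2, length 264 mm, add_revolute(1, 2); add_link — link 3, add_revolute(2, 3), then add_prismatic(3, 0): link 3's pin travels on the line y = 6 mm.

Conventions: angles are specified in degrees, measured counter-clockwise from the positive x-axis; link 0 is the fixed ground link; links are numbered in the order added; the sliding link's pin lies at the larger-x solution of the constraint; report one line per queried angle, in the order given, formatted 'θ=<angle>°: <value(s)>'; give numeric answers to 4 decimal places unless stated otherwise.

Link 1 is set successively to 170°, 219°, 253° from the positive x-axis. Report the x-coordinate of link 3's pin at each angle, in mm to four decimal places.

geometry: r = 14 mm, L = 264 mm, e = 6 mm
θ=170°: crank pin P = (r cos θ, r sin θ) = (-13.787309, 2.431074)
θ=170°: h = r sin θ − e = 2.431074 − 6 = -3.568926
θ=170°: x = r cos θ + √(L² − h²) = -13.787309 + 263.975875 = 250.188567
θ=219°: crank pin P = (r cos θ, r sin θ) = (-10.880043, -8.810485)
θ=219°: h = r sin θ − e = -8.810485 − 6 = -14.810485
θ=219°: x = r cos θ + √(L² − h²) = -10.880043 + 263.584236 = 252.704193
θ=253°: crank pin P = (r cos θ, r sin θ) = (-4.093204, -13.388267)
θ=253°: h = r sin θ − e = -13.388267 − 6 = -19.388267
θ=253°: x = r cos θ + √(L² − h²) = -4.093204 + 263.287096 = 259.193893

θ=170°: 250.1886
θ=219°: 252.7042
θ=253°: 259.1939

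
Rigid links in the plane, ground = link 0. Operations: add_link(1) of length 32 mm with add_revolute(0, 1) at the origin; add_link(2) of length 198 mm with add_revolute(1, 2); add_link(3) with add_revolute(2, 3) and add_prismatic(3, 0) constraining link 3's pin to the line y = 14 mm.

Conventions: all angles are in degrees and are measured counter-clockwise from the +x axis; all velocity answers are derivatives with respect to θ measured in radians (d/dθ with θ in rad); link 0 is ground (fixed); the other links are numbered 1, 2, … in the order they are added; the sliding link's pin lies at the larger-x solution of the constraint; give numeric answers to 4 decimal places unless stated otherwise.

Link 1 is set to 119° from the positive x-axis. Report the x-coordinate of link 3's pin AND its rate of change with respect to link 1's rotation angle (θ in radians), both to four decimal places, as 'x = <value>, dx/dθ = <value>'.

geometry: r = 32 mm, L = 198 mm, e = 14 mm
crank pin P = (r cos θ, r sin θ) = (-15.513908, 27.987831)
h = r sin θ − e = 27.987831 − 14 = 13.987831
x = r cos θ + √(L² − h²) = -15.513908 + 197.505293 = 181.991385
dx/dθ = −r sin θ − h·r cos θ/√(L² − h²) (θ in radians; h = 13.987831) = -26.889096

x = 181.9914, dx/dθ = -26.8891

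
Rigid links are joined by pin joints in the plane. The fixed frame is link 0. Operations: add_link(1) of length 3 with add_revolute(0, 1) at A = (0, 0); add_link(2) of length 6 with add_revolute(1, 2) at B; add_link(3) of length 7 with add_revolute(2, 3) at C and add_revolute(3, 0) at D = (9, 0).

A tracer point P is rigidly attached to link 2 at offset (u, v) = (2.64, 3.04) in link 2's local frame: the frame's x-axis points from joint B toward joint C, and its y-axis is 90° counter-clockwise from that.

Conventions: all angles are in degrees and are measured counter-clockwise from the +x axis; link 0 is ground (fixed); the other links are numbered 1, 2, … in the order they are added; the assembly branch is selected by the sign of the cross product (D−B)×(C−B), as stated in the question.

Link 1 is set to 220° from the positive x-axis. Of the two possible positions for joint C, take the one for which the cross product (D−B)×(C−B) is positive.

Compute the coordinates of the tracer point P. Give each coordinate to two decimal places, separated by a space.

A=(0,0), D=(9.00,0)
B = A + 3.00·(cos220°, sin220°) = (-2.2981, -1.9284)
|BD| = 11.4615
circle(B,6.00) ∩ circle(D,7.00): a=5.1636, h=3.0556
  candidates: C₊=(2.2778,1.9525) cross=35.022; C₋=(3.3060,-4.0717) cross=-35.022
  branch + wants cross > 0 → take C=(2.2778,1.9525) (cross=35.022)
ex = (C−B)/|BC| = (0.7627,0.6468); ey = (-0.6468,0.7627)
P = B + 2.64·ex + 3.04·ey = (-2.2510,2.0977)

-2.25 2.10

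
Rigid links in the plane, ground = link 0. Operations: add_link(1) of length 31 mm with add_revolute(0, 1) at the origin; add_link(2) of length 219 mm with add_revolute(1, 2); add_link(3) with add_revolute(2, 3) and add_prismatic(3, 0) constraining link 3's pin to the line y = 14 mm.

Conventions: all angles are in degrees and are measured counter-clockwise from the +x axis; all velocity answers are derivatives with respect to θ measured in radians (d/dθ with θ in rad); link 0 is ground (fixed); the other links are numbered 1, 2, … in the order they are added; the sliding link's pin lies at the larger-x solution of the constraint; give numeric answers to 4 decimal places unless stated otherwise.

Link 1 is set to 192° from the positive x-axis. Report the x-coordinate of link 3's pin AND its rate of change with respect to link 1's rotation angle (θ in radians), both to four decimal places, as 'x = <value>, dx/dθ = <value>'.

geometry: r = 31 mm, L = 219 mm, e = 14 mm
crank pin P = (r cos θ, r sin θ) = (-30.322576, -6.445262)
h = r sin θ − e = -6.445262 − 14 = -20.445262
x = r cos θ + √(L² − h²) = -30.322576 + 218.043554 = 187.720978
dx/dθ = −r sin θ − h·r cos θ/√(L² − h²) (θ in radians; h = -20.445262) = 3.602009

x = 187.7210, dx/dθ = 3.6020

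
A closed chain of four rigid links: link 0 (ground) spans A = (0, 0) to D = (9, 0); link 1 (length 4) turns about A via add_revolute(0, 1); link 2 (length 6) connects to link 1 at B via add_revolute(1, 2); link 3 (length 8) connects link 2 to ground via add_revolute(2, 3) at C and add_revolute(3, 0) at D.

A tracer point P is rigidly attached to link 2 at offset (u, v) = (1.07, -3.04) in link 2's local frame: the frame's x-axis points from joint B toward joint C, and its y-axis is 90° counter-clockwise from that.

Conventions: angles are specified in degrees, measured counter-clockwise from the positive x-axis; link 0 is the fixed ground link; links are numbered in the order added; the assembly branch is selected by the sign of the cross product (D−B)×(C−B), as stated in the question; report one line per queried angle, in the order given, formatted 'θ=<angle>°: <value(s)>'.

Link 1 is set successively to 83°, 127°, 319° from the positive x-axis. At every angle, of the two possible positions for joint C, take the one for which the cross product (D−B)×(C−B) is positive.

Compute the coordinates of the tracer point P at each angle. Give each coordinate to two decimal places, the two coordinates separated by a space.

A=(0,0), D=(9.00,0)
θ=83°: B = A + 4.00·(cos83°, sin83°) = (0.4875, 3.9702)
θ=83°: |BD| = 9.3928
θ=83°: circle(B,6.00) ∩ circle(D,8.00): a=3.2059, h=5.0717
θ=83°:   candidates: C₊=(5.5366,7.2115) cross=47.638; C₋=(1.2492,-1.9813) cross=-47.638
θ=83°:   branch + wants cross > 0 → take C=(5.5366,7.2115) (cross=47.638)
θ=83°: ex = (C−B)/|BC| = (0.8415,0.5402); ey = (-0.5402,0.8415)
θ=83°: P = B + 1.07·ex + -3.04·ey = (3.0302,1.9900)
θ=127°: B = A + 4.00·(cos127°, sin127°) = (-2.4073, 3.1945)
θ=127°: |BD| = 11.8461
θ=127°: circle(B,6.00) ∩ circle(D,8.00): a=4.7412, h=3.6770
θ=127°:   candidates: C₊=(3.1499,5.4568) cross=43.559; C₋=(1.1667,-1.6248) cross=-43.559
θ=127°:   branch + wants cross > 0 → take C=(3.1499,5.4568) (cross=43.559)
θ=127°: ex = (C−B)/|BC| = (0.9262,0.3770); ey = (-0.3770,0.9262)
θ=127°: P = B + 1.07·ex + -3.04·ey = (-0.2700,0.7823)
θ=319°: B = A + 4.00·(cos319°, sin319°) = (3.0188, -2.6242)
θ=319°: |BD| = 6.5315
θ=319°: circle(B,6.00) ∩ circle(D,8.00): a=1.1223, h=5.8941
θ=319°:   candidates: C₊=(1.6785,3.2241) cross=38.497; C₋=(6.4147,-7.5708) cross=-38.497
θ=319°:   branch + wants cross > 0 → take C=(1.6785,3.2241) (cross=38.497)
θ=319°: ex = (C−B)/|BC| = (-0.2234,0.9747); ey = (-0.9747,-0.2234)
θ=319°: P = B + 1.07·ex + -3.04·ey = (5.7430,-0.9022)

θ=83°: 3.03 1.99
θ=127°: -0.27 0.78
θ=319°: 5.74 -0.90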